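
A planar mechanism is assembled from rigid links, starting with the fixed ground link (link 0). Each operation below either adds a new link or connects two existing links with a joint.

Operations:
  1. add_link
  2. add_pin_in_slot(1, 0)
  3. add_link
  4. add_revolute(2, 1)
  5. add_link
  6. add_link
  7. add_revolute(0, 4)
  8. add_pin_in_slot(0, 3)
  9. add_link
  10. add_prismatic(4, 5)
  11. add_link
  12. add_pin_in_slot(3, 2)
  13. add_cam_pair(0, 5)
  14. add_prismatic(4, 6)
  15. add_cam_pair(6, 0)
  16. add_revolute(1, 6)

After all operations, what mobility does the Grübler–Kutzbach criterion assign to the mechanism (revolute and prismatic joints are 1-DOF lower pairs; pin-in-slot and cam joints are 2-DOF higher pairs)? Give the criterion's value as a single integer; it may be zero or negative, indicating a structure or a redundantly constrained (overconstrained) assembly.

M = 3

(L,J1,J2)=(1,0,0); link0 fixed
link1: (2,0,0)
PS 1-0 [J2]: (2,0,1)
link2: (3,0,1)
R 2-1 [J1]: (3,1,1)
link3: (4,1,1)
link4: (5,1,1)
R 0-4 [J1]: (5,2,1)
PS 0-3 [J2]: (5,2,2)
link5: (6,2,2)
P 4-5 [J1]: (6,3,2)
link6: (7,3,2)
PS 3-2 [J2]: (7,3,3)
C 0-5 [J2]: (7,3,4)
P 4-6 [J1]: (7,4,4)
C 6-0 [J2]: (7,4,5)
R 1-6 [J1]: (7,5,5)
Grübler: 3·6 − 2·5 − 5 = 3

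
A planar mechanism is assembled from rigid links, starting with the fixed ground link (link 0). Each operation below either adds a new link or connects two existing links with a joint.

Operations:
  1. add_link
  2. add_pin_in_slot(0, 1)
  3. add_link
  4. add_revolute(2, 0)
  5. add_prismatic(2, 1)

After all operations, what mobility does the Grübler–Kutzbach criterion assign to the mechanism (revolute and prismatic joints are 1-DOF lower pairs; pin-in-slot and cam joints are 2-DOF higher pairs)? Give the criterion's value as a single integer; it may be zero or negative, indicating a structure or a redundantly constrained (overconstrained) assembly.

(L,J1,J2)=(1,0,0); link0 fixed
link1: (2,0,0)
PS 0-1 [J2]: (2,0,1)
link2: (3,0,1)
R 2-0 [J1]: (3,1,1)
P 2-1 [J1]: (3,2,1)
Grübler: 3·2 − 2·2 − 1 = 1

M = 1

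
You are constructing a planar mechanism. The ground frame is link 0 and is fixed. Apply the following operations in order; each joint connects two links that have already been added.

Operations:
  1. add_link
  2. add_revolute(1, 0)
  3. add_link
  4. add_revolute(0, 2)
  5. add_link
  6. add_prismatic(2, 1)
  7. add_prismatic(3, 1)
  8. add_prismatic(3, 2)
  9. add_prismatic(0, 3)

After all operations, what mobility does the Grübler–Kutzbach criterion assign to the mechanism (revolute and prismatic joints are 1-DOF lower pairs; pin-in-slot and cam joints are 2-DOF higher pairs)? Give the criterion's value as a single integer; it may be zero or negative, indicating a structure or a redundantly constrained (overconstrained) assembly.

M = -3

(L,J1,J2)=(1,0,0); link0 fixed
link1: (2,0,0)
R 1-0 [J1]: (2,1,0)
link2: (3,1,0)
R 0-2 [J1]: (3,2,0)
link3: (4,2,0)
P 2-1 [J1]: (4,3,0)
P 3-1 [J1]: (4,4,0)
P 3-2 [J1]: (4,5,0)
P 0-3 [J1]: (4,6,0)
Grübler: 3·3 − 2·6 − 0 = -3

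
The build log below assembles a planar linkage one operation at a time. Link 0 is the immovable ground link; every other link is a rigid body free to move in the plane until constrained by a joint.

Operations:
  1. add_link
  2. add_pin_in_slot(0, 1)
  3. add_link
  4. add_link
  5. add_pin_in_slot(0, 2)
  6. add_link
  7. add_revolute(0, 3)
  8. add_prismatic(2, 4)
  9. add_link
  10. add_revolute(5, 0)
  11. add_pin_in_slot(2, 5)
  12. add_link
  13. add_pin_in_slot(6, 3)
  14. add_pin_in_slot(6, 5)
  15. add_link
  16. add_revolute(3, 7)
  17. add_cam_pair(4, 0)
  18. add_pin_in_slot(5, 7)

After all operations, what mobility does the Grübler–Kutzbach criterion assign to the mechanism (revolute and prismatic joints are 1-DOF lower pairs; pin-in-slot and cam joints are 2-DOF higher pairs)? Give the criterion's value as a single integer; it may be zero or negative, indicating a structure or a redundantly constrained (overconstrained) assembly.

ground; <1,0,0>
#1 <2,0,0>
PS:0↔1 J2 <2,0,1>
#2 <3,0,1>
#3 <4,0,1>
PS:0↔2 J2 <4,0,2>
#4 <5,0,2>
R:0↔3 J1 <5,1,2>
P:2↔4 J1 <5,2,2>
#5 <6,2,2>
R:5↔0 J1 <6,3,2>
PS:2↔5 J2 <6,3,3>
#6 <7,3,3>
PS:6↔3 J2 <7,3,4>
PS:6↔5 J2 <7,3,5>
#7 <8,3,5>
R:3↔7 J1 <8,4,5>
C:4↔0 J2 <8,4,6>
PS:5↔7 J2 <8,4,7>
3×7 − 2×4 − 1×7 = 6

M = 6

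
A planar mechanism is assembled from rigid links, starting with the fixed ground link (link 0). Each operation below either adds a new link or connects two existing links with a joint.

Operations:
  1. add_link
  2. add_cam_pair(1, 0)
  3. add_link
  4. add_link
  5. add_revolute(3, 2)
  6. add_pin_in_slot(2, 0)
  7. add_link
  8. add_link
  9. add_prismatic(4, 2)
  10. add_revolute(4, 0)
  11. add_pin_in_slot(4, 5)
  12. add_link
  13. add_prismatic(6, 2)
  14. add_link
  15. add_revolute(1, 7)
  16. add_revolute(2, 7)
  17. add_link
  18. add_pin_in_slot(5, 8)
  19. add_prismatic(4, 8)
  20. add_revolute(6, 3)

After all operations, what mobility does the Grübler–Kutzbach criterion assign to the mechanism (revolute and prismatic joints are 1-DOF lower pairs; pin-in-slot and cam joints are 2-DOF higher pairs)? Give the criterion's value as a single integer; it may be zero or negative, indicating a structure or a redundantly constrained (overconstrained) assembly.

[1;0;0] (link 0 is ground)
L+ [2;0;0]
C(1,0)∈J2 [2;0;1]
L+ [3;0;1]
L+ [4;0;1]
R(3,2)∈J1 [4;1;1]
PS(2,0)∈J2 [4;1;2]
L+ [5;1;2]
L+ [6;1;2]
P(4,2)∈J1 [6;2;2]
R(4,0)∈J1 [6;3;2]
PS(4,5)∈J2 [6;3;3]
L+ [7;3;3]
P(6,2)∈J1 [7;4;3]
L+ [8;4;3]
R(1,7)∈J1 [8;5;3]
R(2,7)∈J1 [8;6;3]
L+ [9;6;3]
PS(5,8)∈J2 [9;6;4]
P(4,8)∈J1 [9;7;4]
R(6,3)∈J1 [9;8;4]
mobility = 24 − 16 − 4 = 4

M = 4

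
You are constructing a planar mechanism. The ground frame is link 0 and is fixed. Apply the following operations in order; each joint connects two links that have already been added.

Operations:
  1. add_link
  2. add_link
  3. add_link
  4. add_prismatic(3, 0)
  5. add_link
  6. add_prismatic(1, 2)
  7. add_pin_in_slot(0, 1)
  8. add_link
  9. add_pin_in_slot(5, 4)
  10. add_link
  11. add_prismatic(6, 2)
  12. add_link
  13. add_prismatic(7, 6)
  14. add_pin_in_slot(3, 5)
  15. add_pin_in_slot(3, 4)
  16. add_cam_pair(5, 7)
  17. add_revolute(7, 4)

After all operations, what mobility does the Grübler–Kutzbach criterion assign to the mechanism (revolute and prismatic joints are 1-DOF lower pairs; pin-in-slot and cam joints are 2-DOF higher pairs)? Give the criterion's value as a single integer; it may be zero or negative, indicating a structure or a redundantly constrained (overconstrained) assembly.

[1;0;0] (link 0 is ground)
L+ [2;0;0]
L+ [3;0;0]
L+ [4;0;0]
P(3,0)∈J1 [4;1;0]
L+ [5;1;0]
P(1,2)∈J1 [5;2;0]
PS(0,1)∈J2 [5;2;1]
L+ [6;2;1]
PS(5,4)∈J2 [6;2;2]
L+ [7;2;2]
P(6,2)∈J1 [7;3;2]
L+ [8;3;2]
P(7,6)∈J1 [8;4;2]
PS(3,5)∈J2 [8;4;3]
PS(3,4)∈J2 [8;4;4]
C(5,7)∈J2 [8;4;5]
R(7,4)∈J1 [8;5;5]
mobility = 21 − 10 − 5 = 6

M = 6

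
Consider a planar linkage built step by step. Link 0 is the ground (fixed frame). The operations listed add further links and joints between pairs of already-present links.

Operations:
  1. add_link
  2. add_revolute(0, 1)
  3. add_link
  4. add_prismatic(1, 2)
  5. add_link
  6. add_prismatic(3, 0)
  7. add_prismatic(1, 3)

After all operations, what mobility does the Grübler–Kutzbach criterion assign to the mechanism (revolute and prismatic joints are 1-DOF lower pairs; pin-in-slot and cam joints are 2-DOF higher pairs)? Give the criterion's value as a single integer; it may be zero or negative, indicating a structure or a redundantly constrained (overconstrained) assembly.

(L,J1,J2)=(1,0,0); link0 fixed
link1: (2,0,0)
R 0-1 [J1]: (2,1,0)
link2: (3,1,0)
P 1-2 [J1]: (3,2,0)
link3: (4,2,0)
P 3-0 [J1]: (4,3,0)
P 1-3 [J1]: (4,4,0)
Grübler: 3·3 − 2·4 − 0 = 1

M = 1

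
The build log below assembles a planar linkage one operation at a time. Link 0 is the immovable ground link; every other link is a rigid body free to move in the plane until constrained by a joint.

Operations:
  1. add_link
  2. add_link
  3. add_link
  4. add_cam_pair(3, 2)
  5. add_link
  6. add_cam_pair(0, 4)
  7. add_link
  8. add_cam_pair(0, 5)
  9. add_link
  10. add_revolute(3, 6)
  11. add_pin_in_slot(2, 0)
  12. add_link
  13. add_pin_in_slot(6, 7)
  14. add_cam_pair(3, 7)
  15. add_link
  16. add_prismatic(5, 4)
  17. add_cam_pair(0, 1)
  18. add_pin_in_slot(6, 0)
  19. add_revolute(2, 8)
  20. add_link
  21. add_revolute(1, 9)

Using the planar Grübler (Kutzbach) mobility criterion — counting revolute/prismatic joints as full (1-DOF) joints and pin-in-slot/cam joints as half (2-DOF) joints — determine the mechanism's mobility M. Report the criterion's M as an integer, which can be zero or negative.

M = 11

[1;0;0] (link 0 is ground)
L+ [2;0;0]
L+ [3;0;0]
L+ [4;0;0]
C(3,2)∈J2 [4;0;1]
L+ [5;0;1]
C(0,4)∈J2 [5;0;2]
L+ [6;0;2]
C(0,5)∈J2 [6;0;3]
L+ [7;0;3]
R(3,6)∈J1 [7;1;3]
PS(2,0)∈J2 [7;1;4]
L+ [8;1;4]
PS(6,7)∈J2 [8;1;5]
C(3,7)∈J2 [8;1;6]
L+ [9;1;6]
P(5,4)∈J1 [9;2;6]
C(0,1)∈J2 [9;2;7]
PS(6,0)∈J2 [9;2;8]
R(2,8)∈J1 [9;3;8]
L+ [10;3;8]
R(1,9)∈J1 [10;4;8]
mobility = 27 − 8 − 8 = 11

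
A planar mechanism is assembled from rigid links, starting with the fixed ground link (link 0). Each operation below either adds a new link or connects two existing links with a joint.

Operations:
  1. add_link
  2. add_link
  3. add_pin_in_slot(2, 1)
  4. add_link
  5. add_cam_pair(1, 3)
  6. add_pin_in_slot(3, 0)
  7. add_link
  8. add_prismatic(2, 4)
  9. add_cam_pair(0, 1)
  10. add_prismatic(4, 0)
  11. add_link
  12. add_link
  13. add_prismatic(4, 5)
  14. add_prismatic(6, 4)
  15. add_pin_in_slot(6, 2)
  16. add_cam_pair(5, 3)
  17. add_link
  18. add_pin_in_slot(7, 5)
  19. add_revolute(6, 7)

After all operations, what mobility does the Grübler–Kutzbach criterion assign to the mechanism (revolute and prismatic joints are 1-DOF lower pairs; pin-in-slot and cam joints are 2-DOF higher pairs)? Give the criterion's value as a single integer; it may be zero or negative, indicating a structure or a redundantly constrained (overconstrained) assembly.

M = 4

ground; <1,0,0>
#1 <2,0,0>
#2 <3,0,0>
PS:2↔1 J2 <3,0,1>
#3 <4,0,1>
C:1↔3 J2 <4,0,2>
PS:3↔0 J2 <4,0,3>
#4 <5,0,3>
P:2↔4 J1 <5,1,3>
C:0↔1 J2 <5,1,4>
P:4↔0 J1 <5,2,4>
#5 <6,2,4>
#6 <7,2,4>
P:4↔5 J1 <7,3,4>
P:6↔4 J1 <7,4,4>
PS:6↔2 J2 <7,4,5>
C:5↔3 J2 <7,4,6>
#7 <8,4,6>
PS:7↔5 J2 <8,4,7>
R:6↔7 J1 <8,5,7>
3×7 − 2×5 − 1×7 = 4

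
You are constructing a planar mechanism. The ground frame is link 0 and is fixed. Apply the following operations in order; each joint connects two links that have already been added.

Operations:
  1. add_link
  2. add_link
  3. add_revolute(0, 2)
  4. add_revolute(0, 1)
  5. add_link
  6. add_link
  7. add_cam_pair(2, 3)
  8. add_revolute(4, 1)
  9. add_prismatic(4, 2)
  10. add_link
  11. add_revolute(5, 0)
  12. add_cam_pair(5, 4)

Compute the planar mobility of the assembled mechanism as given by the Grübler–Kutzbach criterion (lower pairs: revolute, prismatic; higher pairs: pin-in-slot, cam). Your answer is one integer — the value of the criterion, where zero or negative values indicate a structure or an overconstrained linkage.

[1;0;0] (link 0 is ground)
L+ [2;0;0]
L+ [3;0;0]
R(0,2)∈J1 [3;1;0]
R(0,1)∈J1 [3;2;0]
L+ [4;2;0]
L+ [5;2;0]
C(2,3)∈J2 [5;2;1]
R(4,1)∈J1 [5;3;1]
P(4,2)∈J1 [5;4;1]
L+ [6;4;1]
R(5,0)∈J1 [6;5;1]
C(5,4)∈J2 [6;5;2]
mobility = 15 − 10 − 2 = 3

M = 3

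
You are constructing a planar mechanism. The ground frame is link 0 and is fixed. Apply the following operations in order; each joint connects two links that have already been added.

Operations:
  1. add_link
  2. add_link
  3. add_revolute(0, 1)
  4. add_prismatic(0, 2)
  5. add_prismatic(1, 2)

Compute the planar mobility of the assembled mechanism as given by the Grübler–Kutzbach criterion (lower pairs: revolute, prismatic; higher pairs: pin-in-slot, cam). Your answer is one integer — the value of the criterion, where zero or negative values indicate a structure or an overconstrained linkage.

(L,J1,J2)=(1,0,0); link0 fixed
link1: (2,0,0)
link2: (3,0,0)
R 0-1 [J1]: (3,1,0)
P 0-2 [J1]: (3,2,0)
P 1-2 [J1]: (3,3,0)
Grübler: 3·2 − 2·3 − 0 = 0

M = 0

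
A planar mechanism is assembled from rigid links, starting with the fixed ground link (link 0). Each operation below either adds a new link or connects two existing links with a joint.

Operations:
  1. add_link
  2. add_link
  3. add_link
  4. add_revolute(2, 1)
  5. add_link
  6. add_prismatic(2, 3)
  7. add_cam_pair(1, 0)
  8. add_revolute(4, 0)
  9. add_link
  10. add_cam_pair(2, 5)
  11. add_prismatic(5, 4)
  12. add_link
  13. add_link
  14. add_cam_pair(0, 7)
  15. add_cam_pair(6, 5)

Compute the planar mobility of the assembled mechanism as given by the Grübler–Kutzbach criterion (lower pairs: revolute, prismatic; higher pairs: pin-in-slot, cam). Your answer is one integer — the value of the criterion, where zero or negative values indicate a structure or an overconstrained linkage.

(L,J1,J2)=(1,0,0); link0 fixed
link1: (2,0,0)
link2: (3,0,0)
link3: (4,0,0)
R 2-1 [J1]: (4,1,0)
link4: (5,1,0)
P 2-3 [J1]: (5,2,0)
C 1-0 [J2]: (5,2,1)
R 4-0 [J1]: (5,3,1)
link5: (6,3,1)
C 2-5 [J2]: (6,3,2)
P 5-4 [J1]: (6,4,2)
link6: (7,4,2)
link7: (8,4,2)
C 0-7 [J2]: (8,4,3)
C 6-5 [J2]: (8,4,4)
Grübler: 3·7 − 2·4 − 4 = 9

M = 9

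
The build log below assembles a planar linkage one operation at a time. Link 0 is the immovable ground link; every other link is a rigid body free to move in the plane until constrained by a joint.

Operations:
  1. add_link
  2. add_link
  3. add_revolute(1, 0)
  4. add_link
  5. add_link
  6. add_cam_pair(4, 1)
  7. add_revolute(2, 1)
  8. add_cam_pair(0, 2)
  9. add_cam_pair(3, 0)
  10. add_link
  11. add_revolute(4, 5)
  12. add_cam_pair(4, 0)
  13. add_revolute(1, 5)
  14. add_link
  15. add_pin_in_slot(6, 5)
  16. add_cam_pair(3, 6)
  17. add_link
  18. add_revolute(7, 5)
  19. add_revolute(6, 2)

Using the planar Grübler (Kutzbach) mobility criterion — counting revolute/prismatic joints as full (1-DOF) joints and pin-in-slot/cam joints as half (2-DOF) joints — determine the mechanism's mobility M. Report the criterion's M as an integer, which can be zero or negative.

(L,J1,J2)=(1,0,0); link0 fixed
link1: (2,0,0)
link2: (3,0,0)
R 1-0 [J1]: (3,1,0)
link3: (4,1,0)
link4: (5,1,0)
C 4-1 [J2]: (5,1,1)
R 2-1 [J1]: (5,2,1)
C 0-2 [J2]: (5,2,2)
C 3-0 [J2]: (5,2,3)
link5: (6,2,3)
R 4-5 [J1]: (6,3,3)
C 4-0 [J2]: (6,3,4)
R 1-5 [J1]: (6,4,4)
link6: (7,4,4)
PS 6-5 [J2]: (7,4,5)
C 3-6 [J2]: (7,4,6)
link7: (8,4,6)
R 7-5 [J1]: (8,5,6)
R 6-2 [J1]: (8,6,6)
Grübler: 3·7 − 2·6 − 6 = 3

M = 3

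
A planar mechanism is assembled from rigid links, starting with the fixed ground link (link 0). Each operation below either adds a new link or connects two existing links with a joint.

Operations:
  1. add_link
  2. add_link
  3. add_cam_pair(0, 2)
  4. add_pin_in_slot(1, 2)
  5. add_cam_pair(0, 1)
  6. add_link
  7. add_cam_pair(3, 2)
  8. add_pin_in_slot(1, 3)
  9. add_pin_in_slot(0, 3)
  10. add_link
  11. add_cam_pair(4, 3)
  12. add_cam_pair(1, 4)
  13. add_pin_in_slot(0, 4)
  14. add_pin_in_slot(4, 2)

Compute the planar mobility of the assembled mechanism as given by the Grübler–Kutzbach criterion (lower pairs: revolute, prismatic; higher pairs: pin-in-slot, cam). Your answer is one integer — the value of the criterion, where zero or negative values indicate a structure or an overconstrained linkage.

M = 2

L=1 J1=0 J2=0
add link → L=2 J1=0 J2=0
add link → L=3 J1=0 J2=0
C@0,2 dof=2 J2 → L=3 J1=0 J2=1
PS@1,2 dof=2 J2 → L=3 J1=0 J2=2
C@0,1 dof=2 J2 → L=3 J1=0 J2=3
add link → L=4 J1=0 J2=3
C@3,2 dof=2 J2 → L=4 J1=0 J2=4
PS@1,3 dof=2 J2 → L=4 J1=0 J2=5
PS@0,3 dof=2 J2 → L=4 J1=0 J2=6
add link → L=5 J1=0 J2=6
C@4,3 dof=2 J2 → L=5 J1=0 J2=7
C@1,4 dof=2 J2 → L=5 J1=0 J2=8
PS@0,4 dof=2 J2 → L=5 J1=0 J2=9
PS@4,2 dof=2 J2 → L=5 J1=0 J2=10
M=3(L−1)−2J1−J2=3·4−2·0−10=2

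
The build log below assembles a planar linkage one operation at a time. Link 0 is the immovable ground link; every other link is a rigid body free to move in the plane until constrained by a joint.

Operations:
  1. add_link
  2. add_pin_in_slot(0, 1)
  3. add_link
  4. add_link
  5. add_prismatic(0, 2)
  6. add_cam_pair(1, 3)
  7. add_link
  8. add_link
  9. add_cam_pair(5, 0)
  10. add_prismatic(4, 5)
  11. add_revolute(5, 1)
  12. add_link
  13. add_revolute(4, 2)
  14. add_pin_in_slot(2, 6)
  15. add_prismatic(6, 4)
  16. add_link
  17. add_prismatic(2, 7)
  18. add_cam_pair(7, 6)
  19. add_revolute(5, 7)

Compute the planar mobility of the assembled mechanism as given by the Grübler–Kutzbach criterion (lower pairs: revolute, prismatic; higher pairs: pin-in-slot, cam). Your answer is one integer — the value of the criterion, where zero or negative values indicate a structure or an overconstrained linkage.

(L,J1,J2)=(1,0,0); link0 fixed
link1: (2,0,0)
PS 0-1 [J2]: (2,0,1)
link2: (3,0,1)
link3: (4,0,1)
P 0-2 [J1]: (4,1,1)
C 1-3 [J2]: (4,1,2)
link4: (5,1,2)
link5: (6,1,2)
C 5-0 [J2]: (6,1,3)
P 4-5 [J1]: (6,2,3)
R 5-1 [J1]: (6,3,3)
link6: (7,3,3)
R 4-2 [J1]: (7,4,3)
PS 2-6 [J2]: (7,4,4)
P 6-4 [J1]: (7,5,4)
link7: (8,5,4)
P 2-7 [J1]: (8,6,4)
C 7-6 [J2]: (8,6,5)
R 5-7 [J1]: (8,7,5)
Grübler: 3·7 − 2·7 − 5 = 2

M = 2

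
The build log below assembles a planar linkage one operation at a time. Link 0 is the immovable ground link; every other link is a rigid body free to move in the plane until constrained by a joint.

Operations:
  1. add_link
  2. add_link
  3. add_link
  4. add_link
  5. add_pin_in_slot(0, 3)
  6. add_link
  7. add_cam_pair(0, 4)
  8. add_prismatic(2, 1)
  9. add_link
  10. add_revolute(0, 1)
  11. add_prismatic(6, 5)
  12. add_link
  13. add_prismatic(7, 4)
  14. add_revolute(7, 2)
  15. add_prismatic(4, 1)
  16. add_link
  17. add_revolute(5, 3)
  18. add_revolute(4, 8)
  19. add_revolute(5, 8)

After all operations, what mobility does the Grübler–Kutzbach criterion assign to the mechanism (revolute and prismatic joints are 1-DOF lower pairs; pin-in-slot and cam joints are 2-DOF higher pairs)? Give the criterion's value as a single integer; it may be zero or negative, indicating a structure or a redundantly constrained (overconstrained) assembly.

M = 4

(L,J1,J2)=(1,0,0); link0 fixed
link1: (2,0,0)
link2: (3,0,0)
link3: (4,0,0)
link4: (5,0,0)
PS 0-3 [J2]: (5,0,1)
link5: (6,0,1)
C 0-4 [J2]: (6,0,2)
P 2-1 [J1]: (6,1,2)
link6: (7,1,2)
R 0-1 [J1]: (7,2,2)
P 6-5 [J1]: (7,3,2)
link7: (8,3,2)
P 7-4 [J1]: (8,4,2)
R 7-2 [J1]: (8,5,2)
P 4-1 [J1]: (8,6,2)
link8: (9,6,2)
R 5-3 [J1]: (9,7,2)
R 4-8 [J1]: (9,8,2)
R 5-8 [J1]: (9,9,2)
Grübler: 3·8 − 2·9 − 2 = 4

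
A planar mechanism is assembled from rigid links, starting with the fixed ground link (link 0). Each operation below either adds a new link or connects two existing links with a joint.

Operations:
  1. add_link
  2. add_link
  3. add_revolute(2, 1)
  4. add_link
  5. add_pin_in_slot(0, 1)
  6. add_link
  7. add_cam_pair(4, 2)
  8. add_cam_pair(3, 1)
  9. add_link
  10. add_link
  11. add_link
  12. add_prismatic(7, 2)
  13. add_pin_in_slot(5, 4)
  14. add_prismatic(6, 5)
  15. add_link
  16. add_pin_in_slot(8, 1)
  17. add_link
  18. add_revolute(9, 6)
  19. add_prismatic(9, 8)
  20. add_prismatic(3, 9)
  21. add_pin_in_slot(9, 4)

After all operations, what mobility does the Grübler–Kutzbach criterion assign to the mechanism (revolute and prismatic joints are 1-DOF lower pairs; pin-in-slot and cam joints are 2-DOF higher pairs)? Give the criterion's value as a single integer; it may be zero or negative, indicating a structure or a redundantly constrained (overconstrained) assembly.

M = 9

link 0 = ground. State L|J1|J2 = 1|0|0
+link1  2|0|0
+link2  3|0|0
R(2,1) f=1→J1  3|1|0
+link3  4|1|0
PS(0,1) f=2→J2  4|1|1
+link4  5|1|1
C(4,2) f=2→J2  5|1|2
C(3,1) f=2→J2  5|1|3
+link5  6|1|3
+link6  7|1|3
+link7  8|1|3
P(7,2) f=1→J1  8|2|3
PS(5,4) f=2→J2  8|2|4
P(6,5) f=1→J1  8|3|4
+link8  9|3|4
PS(8,1) f=2→J2  9|3|5
+link9  10|3|5
R(9,6) f=1→J1  10|4|5
P(9,8) f=1→J1  10|5|5
P(3,9) f=1→J1  10|6|5
PS(9,4) f=2→J2  10|6|6
M = 3(10−1)−2·6−6 = 27−12−6 = 9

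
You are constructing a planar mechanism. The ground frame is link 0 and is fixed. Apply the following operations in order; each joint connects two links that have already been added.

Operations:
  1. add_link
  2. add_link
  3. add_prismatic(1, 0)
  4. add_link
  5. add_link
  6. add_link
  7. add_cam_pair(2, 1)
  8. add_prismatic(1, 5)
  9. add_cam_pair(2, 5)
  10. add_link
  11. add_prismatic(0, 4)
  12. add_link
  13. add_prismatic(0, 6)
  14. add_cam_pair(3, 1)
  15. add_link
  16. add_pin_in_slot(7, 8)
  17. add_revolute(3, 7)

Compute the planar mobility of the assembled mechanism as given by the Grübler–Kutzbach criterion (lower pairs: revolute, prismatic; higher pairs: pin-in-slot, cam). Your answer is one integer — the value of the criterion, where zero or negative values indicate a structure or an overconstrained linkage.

M = 10

link 0 = ground. State L|J1|J2 = 1|0|0
+link1  2|0|0
+link2  3|0|0
P(1,0) f=1→J1  3|1|0
+link3  4|1|0
+link4  5|1|0
+link5  6|1|0
C(2,1) f=2→J2  6|1|1
P(1,5) f=1→J1  6|2|1
C(2,5) f=2→J2  6|2|2
+link6  7|2|2
P(0,4) f=1→J1  7|3|2
+link7  8|3|2
P(0,6) f=1→J1  8|4|2
C(3,1) f=2→J2  8|4|3
+link8  9|4|3
PS(7,8) f=2→J2  9|4|4
R(3,7) f=1→J1  9|5|4
M = 3(9−1)−2·5−4 = 24−10−4 = 10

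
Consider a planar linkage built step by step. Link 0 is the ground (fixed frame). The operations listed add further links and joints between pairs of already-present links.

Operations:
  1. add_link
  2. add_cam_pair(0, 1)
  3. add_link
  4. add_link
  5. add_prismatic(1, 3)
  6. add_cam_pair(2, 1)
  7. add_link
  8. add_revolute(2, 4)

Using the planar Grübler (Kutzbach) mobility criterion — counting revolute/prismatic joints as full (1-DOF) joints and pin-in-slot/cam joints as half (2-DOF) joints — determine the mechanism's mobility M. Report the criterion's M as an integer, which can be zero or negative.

M = 6

[1;0;0] (link 0 is ground)
L+ [2;0;0]
C(0,1)∈J2 [2;0;1]
L+ [3;0;1]
L+ [4;0;1]
P(1,3)∈J1 [4;1;1]
C(2,1)∈J2 [4;1;2]
L+ [5;1;2]
R(2,4)∈J1 [5;2;2]
mobility = 12 − 4 − 2 = 6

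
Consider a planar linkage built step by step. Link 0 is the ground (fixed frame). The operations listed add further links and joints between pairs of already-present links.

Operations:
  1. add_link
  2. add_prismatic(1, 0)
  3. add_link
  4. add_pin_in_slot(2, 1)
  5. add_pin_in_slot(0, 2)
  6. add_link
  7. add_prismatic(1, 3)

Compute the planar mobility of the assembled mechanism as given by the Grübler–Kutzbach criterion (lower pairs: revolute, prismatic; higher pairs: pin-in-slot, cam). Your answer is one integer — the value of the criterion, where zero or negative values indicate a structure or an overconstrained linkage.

(L,J1,J2)=(1,0,0); link0 fixed
link1: (2,0,0)
P 1-0 [J1]: (2,1,0)
link2: (3,1,0)
PS 2-1 [J2]: (3,1,1)
PS 0-2 [J2]: (3,1,2)
link3: (4,1,2)
P 1-3 [J1]: (4,2,2)
Grübler: 3·3 − 2·2 − 2 = 3

M = 3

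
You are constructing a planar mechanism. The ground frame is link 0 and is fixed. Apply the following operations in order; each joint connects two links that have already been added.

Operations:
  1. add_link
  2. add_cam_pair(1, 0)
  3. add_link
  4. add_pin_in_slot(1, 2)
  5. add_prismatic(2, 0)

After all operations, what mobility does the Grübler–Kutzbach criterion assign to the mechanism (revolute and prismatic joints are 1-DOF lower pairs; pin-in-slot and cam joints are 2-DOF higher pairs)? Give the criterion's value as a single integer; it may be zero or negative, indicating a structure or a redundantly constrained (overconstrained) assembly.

M = 2

(L,J1,J2)=(1,0,0); link0 fixed
link1: (2,0,0)
C 1-0 [J2]: (2,0,1)
link2: (3,0,1)
PS 1-2 [J2]: (3,0,2)
P 2-0 [J1]: (3,1,2)
Grübler: 3·2 − 2·1 − 2 = 2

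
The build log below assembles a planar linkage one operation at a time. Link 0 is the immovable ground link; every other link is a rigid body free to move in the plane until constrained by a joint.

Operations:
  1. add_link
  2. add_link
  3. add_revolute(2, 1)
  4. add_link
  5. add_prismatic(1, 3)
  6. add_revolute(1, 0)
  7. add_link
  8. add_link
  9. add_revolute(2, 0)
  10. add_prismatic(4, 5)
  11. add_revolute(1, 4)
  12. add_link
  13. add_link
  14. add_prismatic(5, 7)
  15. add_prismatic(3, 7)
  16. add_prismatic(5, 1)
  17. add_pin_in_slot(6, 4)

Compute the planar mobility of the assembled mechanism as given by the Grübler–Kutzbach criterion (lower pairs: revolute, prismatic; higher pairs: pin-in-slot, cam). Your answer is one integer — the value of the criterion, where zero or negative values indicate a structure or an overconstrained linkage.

L=1 J1=0 J2=0
add link → L=2 J1=0 J2=0
add link → L=3 J1=0 J2=0
R@2,1 dof=1 J1 → L=3 J1=1 J2=0
add link → L=4 J1=1 J2=0
P@1,3 dof=1 J1 → L=4 J1=2 J2=0
R@1,0 dof=1 J1 → L=4 J1=3 J2=0
add link → L=5 J1=3 J2=0
add link → L=6 J1=3 J2=0
R@2,0 dof=1 J1 → L=6 J1=4 J2=0
P@4,5 dof=1 J1 → L=6 J1=5 J2=0
R@1,4 dof=1 J1 → L=6 J1=6 J2=0
add link → L=7 J1=6 J2=0
add link → L=8 J1=6 J2=0
P@5,7 dof=1 J1 → L=8 J1=7 J2=0
P@3,7 dof=1 J1 → L=8 J1=8 J2=0
P@5,1 dof=1 J1 → L=8 J1=9 J2=0
PS@6,4 dof=2 J2 → L=8 J1=9 J2=1
M=3(L−1)−2J1−J2=3·7−2·9−1=2

M = 2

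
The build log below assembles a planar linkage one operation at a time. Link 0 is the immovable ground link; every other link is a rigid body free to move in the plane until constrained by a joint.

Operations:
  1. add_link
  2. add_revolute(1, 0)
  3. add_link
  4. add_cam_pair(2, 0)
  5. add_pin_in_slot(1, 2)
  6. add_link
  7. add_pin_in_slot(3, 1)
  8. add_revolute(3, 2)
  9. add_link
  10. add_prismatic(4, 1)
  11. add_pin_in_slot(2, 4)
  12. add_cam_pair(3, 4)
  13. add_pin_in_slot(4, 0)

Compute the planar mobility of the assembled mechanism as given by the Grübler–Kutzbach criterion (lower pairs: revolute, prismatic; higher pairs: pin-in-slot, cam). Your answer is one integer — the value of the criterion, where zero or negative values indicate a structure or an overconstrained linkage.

M = 0

(L,J1,J2)=(1,0,0); link0 fixed
link1: (2,0,0)
R 1-0 [J1]: (2,1,0)
link2: (3,1,0)
C 2-0 [J2]: (3,1,1)
PS 1-2 [J2]: (3,1,2)
link3: (4,1,2)
PS 3-1 [J2]: (4,1,3)
R 3-2 [J1]: (4,2,3)
link4: (5,2,3)
P 4-1 [J1]: (5,3,3)
PS 2-4 [J2]: (5,3,4)
C 3-4 [J2]: (5,3,5)
PS 4-0 [J2]: (5,3,6)
Grübler: 3·4 − 2·3 − 6 = 0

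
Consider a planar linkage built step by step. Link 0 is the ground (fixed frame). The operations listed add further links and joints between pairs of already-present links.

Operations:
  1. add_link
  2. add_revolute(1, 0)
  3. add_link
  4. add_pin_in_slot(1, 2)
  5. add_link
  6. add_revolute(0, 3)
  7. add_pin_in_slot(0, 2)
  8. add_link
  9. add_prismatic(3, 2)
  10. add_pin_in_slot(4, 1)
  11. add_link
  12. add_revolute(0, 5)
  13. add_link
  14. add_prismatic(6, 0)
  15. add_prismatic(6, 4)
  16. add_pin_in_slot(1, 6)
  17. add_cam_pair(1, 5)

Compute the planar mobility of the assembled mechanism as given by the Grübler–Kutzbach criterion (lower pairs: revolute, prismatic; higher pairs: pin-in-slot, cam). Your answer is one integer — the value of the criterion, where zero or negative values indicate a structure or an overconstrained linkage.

[1;0;0] (link 0 is ground)
L+ [2;0;0]
R(1,0)∈J1 [2;1;0]
L+ [3;1;0]
PS(1,2)∈J2 [3;1;1]
L+ [4;1;1]
R(0,3)∈J1 [4;2;1]
PS(0,2)∈J2 [4;2;2]
L+ [5;2;2]
P(3,2)∈J1 [5;3;2]
PS(4,1)∈J2 [5;3;3]
L+ [6;3;3]
R(0,5)∈J1 [6;4;3]
L+ [7;4;3]
P(6,0)∈J1 [7;5;3]
P(6,4)∈J1 [7;6;3]
PS(1,6)∈J2 [7;6;4]
C(1,5)∈J2 [7;6;5]
mobility = 18 − 12 − 5 = 1

M = 1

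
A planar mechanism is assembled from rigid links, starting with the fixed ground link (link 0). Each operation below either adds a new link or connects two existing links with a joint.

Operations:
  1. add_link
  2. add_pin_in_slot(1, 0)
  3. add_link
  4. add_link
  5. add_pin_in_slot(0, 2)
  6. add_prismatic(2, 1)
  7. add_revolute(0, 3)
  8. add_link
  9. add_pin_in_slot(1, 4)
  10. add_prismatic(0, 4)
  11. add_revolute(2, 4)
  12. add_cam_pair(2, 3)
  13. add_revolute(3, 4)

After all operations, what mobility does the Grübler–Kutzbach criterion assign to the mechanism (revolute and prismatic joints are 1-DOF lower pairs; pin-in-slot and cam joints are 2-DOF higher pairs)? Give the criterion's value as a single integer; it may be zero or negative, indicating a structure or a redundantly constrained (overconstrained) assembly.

ground; <1,0,0>
#1 <2,0,0>
PS:1↔0 J2 <2,0,1>
#2 <3,0,1>
#3 <4,0,1>
PS:0↔2 J2 <4,0,2>
P:2↔1 J1 <4,1,2>
R:0↔3 J1 <4,2,2>
#4 <5,2,2>
PS:1↔4 J2 <5,2,3>
P:0↔4 J1 <5,3,3>
R:2↔4 J1 <5,4,3>
C:2↔3 J2 <5,4,4>
R:3↔4 J1 <5,5,4>
3×4 − 2×5 − 1×4 = -2

M = -2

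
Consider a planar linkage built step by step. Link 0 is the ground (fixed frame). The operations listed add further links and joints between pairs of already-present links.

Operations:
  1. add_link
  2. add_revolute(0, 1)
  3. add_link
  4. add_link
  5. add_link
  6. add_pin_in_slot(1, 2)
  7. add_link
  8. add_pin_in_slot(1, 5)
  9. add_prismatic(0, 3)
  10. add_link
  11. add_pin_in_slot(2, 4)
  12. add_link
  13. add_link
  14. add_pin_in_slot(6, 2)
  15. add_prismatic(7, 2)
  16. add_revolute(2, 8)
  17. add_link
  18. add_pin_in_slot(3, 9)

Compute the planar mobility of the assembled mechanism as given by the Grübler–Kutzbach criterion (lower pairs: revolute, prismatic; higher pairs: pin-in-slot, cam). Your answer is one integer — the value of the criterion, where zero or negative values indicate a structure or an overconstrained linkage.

M = 14

L=1 J1=0 J2=0
add link → L=2 J1=0 J2=0
R@0,1 dof=1 J1 → L=2 J1=1 J2=0
add link → L=3 J1=1 J2=0
add link → L=4 J1=1 J2=0
add link → L=5 J1=1 J2=0
PS@1,2 dof=2 J2 → L=5 J1=1 J2=1
add link → L=6 J1=1 J2=1
PS@1,5 dof=2 J2 → L=6 J1=1 J2=2
P@0,3 dof=1 J1 → L=6 J1=2 J2=2
add link → L=7 J1=2 J2=2
PS@2,4 dof=2 J2 → L=7 J1=2 J2=3
add link → L=8 J1=2 J2=3
add link → L=9 J1=2 J2=3
PS@6,2 dof=2 J2 → L=9 J1=2 J2=4
P@7,2 dof=1 J1 → L=9 J1=3 J2=4
R@2,8 dof=1 J1 → L=9 J1=4 J2=4
add link → L=10 J1=4 J2=4
PS@3,9 dof=2 J2 → L=10 J1=4 J2=5
M=3(L−1)−2J1−J2=3·9−2·4−5=14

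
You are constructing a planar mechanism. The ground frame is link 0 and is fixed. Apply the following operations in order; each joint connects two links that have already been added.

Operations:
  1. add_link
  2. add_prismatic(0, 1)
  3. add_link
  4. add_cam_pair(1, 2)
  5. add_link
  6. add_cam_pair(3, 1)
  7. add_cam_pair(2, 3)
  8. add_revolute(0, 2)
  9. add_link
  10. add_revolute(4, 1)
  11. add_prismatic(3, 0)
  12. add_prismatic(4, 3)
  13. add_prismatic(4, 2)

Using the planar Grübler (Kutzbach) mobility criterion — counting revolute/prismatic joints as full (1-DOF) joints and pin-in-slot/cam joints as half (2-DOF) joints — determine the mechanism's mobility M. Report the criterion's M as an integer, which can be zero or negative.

M = -3

[1;0;0] (link 0 is ground)
L+ [2;0;0]
P(0,1)∈J1 [2;1;0]
L+ [3;1;0]
C(1,2)∈J2 [3;1;1]
L+ [4;1;1]
C(3,1)∈J2 [4;1;2]
C(2,3)∈J2 [4;1;3]
R(0,2)∈J1 [4;2;3]
L+ [5;2;3]
R(4,1)∈J1 [5;3;3]
P(3,0)∈J1 [5;4;3]
P(4,3)∈J1 [5;5;3]
P(4,2)∈J1 [5;6;3]
mobility = 12 − 12 − 3 = -3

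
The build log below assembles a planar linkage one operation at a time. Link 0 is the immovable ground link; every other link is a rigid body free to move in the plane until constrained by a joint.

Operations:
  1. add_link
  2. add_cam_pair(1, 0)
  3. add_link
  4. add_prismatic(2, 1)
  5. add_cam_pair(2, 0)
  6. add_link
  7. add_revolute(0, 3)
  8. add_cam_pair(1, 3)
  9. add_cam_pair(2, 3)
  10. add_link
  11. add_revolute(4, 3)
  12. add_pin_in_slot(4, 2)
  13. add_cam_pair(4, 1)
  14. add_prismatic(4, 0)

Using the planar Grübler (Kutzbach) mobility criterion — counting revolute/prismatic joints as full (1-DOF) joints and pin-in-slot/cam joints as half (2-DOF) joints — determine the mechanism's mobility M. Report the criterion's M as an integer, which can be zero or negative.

M = -2

L=1 J1=0 J2=0
add link → L=2 J1=0 J2=0
C@1,0 dof=2 J2 → L=2 J1=0 J2=1
add link → L=3 J1=0 J2=1
P@2,1 dof=1 J1 → L=3 J1=1 J2=1
C@2,0 dof=2 J2 → L=3 J1=1 J2=2
add link → L=4 J1=1 J2=2
R@0,3 dof=1 J1 → L=4 J1=2 J2=2
C@1,3 dof=2 J2 → L=4 J1=2 J2=3
C@2,3 dof=2 J2 → L=4 J1=2 J2=4
add link → L=5 J1=2 J2=4
R@4,3 dof=1 J1 → L=5 J1=3 J2=4
PS@4,2 dof=2 J2 → L=5 J1=3 J2=5
C@4,1 dof=2 J2 → L=5 J1=3 J2=6
P@4,0 dof=1 J1 → L=5 J1=4 J2=6
M=3(L−1)−2J1−J2=3·4−2·4−6=-2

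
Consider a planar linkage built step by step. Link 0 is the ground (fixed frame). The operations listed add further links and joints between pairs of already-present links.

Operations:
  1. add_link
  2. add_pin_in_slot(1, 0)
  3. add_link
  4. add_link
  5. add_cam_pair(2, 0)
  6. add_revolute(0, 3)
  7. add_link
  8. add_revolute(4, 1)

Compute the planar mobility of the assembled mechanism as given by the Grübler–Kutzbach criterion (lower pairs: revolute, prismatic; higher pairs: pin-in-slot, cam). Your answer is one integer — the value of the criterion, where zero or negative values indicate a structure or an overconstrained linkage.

link 0 = ground. State L|J1|J2 = 1|0|0
+link1  2|0|0
PS(1,0) f=2→J2  2|0|1
+link2  3|0|1
+link3  4|0|1
C(2,0) f=2→J2  4|0|2
R(0,3) f=1→J1  4|1|2
+link4  5|1|2
R(4,1) f=1→J1  5|2|2
M = 3(5−1)−2·2−2 = 12−4−2 = 6

M = 6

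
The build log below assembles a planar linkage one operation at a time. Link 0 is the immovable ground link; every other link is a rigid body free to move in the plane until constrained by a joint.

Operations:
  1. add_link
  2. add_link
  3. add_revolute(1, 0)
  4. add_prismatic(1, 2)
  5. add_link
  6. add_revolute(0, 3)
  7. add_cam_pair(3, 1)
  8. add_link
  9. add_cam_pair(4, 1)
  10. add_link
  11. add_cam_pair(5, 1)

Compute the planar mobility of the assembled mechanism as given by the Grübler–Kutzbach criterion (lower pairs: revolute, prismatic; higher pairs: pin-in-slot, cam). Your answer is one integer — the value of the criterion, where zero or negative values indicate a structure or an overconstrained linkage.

M = 6

L=1 J1=0 J2=0
add link → L=2 J1=0 J2=0
add link → L=3 J1=0 J2=0
R@1,0 dof=1 J1 → L=3 J1=1 J2=0
P@1,2 dof=1 J1 → L=3 J1=2 J2=0
add link → L=4 J1=2 J2=0
R@0,3 dof=1 J1 → L=4 J1=3 J2=0
C@3,1 dof=2 J2 → L=4 J1=3 J2=1
add link → L=5 J1=3 J2=1
C@4,1 dof=2 J2 → L=5 J1=3 J2=2
add link → L=6 J1=3 J2=2
C@5,1 dof=2 J2 → L=6 J1=3 J2=3
M=3(L−1)−2J1−J2=3·5−2·3−3=6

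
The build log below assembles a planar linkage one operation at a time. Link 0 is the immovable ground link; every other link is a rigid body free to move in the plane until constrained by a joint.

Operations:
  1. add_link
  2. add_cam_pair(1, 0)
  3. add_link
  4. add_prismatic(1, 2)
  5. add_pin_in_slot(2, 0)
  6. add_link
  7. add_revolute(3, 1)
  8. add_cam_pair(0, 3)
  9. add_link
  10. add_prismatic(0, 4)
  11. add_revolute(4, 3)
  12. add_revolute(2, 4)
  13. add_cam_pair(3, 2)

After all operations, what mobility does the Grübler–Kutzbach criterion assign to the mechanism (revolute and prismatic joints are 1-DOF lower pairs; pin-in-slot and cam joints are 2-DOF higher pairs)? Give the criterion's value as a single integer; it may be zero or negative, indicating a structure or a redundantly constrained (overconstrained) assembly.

L=1 J1=0 J2=0
add link → L=2 J1=0 J2=0
C@1,0 dof=2 J2 → L=2 J1=0 J2=1
add link → L=3 J1=0 J2=1
P@1,2 dof=1 J1 → L=3 J1=1 J2=1
PS@2,0 dof=2 J2 → L=3 J1=1 J2=2
add link → L=4 J1=1 J2=2
R@3,1 dof=1 J1 → L=4 J1=2 J2=2
C@0,3 dof=2 J2 → L=4 J1=2 J2=3
add link → L=5 J1=2 J2=3
P@0,4 dof=1 J1 → L=5 J1=3 J2=3
R@4,3 dof=1 J1 → L=5 J1=4 J2=3
R@2,4 dof=1 J1 → L=5 J1=5 J2=3
C@3,2 dof=2 J2 → L=5 J1=5 J2=4
M=3(L−1)−2J1−J2=3·4−2·5−4=-2

M = -2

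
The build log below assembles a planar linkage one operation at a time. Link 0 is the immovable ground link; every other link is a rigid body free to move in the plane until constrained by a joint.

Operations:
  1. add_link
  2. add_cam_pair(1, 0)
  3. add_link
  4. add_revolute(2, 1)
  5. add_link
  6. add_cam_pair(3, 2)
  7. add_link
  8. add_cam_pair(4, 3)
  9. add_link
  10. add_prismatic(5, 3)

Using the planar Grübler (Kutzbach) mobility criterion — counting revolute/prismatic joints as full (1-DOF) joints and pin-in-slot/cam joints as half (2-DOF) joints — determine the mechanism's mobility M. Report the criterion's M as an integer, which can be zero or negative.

L=1 J1=0 J2=0
add link → L=2 J1=0 J2=0
C@1,0 dof=2 J2 → L=2 J1=0 J2=1
add link → L=3 J1=0 J2=1
R@2,1 dof=1 J1 → L=3 J1=1 J2=1
add link → L=4 J1=1 J2=1
C@3,2 dof=2 J2 → L=4 J1=1 J2=2
add link → L=5 J1=1 J2=2
C@4,3 dof=2 J2 → L=5 J1=1 J2=3
add link → L=6 J1=1 J2=3
P@5,3 dof=1 J1 → L=6 J1=2 J2=3
M=3(L−1)−2J1−J2=3·5−2·2−3=8

M = 8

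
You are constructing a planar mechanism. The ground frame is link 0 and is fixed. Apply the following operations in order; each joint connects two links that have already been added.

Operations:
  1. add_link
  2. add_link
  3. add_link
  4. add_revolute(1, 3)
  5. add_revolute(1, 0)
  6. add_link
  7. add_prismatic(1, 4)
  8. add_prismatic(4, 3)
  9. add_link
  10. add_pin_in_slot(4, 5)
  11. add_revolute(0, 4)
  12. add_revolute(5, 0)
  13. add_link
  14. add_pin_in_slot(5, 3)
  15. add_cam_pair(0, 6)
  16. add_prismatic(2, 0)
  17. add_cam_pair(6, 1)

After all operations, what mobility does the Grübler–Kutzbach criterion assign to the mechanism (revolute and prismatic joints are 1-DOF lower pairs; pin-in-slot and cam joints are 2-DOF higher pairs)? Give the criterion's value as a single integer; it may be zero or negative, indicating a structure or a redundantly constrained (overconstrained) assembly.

M = 0

link 0 = ground. State L|J1|J2 = 1|0|0
+link1  2|0|0
+link2  3|0|0
+link3  4|0|0
R(1,3) f=1→J1  4|1|0
R(1,0) f=1→J1  4|2|0
+link4  5|2|0
P(1,4) f=1→J1  5|3|0
P(4,3) f=1→J1  5|4|0
+link5  6|4|0
PS(4,5) f=2→J2  6|4|1
R(0,4) f=1→J1  6|5|1
R(5,0) f=1→J1  6|6|1
+link6  7|6|1
PS(5,3) f=2→J2  7|6|2
C(0,6) f=2→J2  7|6|3
P(2,0) f=1→J1  7|7|3
C(6,1) f=2→J2  7|7|4
M = 3(7−1)−2·7−4 = 18−14−4 = 0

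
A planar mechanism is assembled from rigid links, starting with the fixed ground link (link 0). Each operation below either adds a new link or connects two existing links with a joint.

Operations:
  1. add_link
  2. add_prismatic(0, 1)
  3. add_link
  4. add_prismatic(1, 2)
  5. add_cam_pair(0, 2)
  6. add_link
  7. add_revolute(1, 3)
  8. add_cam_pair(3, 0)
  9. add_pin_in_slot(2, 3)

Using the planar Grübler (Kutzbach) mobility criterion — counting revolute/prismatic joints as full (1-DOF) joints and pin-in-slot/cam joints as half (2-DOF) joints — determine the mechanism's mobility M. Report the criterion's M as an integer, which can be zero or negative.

L=1 J1=0 J2=0
add link → L=2 J1=0 J2=0
P@0,1 dof=1 J1 → L=2 J1=1 J2=0
add link → L=3 J1=1 J2=0
P@1,2 dof=1 J1 → L=3 J1=2 J2=0
C@0,2 dof=2 J2 → L=3 J1=2 J2=1
add link → L=4 J1=2 J2=1
R@1,3 dof=1 J1 → L=4 J1=3 J2=1
C@3,0 dof=2 J2 → L=4 J1=3 J2=2
PS@2,3 dof=2 J2 → L=4 J1=3 J2=3
M=3(L−1)−2J1−J2=3·3−2·3−3=0

M = 0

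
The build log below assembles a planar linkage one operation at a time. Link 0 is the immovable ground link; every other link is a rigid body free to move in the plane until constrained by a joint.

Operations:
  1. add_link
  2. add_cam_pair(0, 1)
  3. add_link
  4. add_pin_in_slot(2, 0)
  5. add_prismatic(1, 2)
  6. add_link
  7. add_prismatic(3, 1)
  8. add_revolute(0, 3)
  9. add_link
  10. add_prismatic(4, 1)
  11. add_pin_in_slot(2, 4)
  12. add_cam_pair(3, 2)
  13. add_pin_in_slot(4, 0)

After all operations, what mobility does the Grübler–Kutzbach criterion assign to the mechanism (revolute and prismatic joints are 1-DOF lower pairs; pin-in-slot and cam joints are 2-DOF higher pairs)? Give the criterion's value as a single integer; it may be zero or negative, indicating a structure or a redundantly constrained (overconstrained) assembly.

M = -1

L=1 J1=0 J2=0
add link → L=2 J1=0 J2=0
C@0,1 dof=2 J2 → L=2 J1=0 J2=1
add link → L=3 J1=0 J2=1
PS@2,0 dof=2 J2 → L=3 J1=0 J2=2
P@1,2 dof=1 J1 → L=3 J1=1 J2=2
add link → L=4 J1=1 J2=2
P@3,1 dof=1 J1 → L=4 J1=2 J2=2
R@0,3 dof=1 J1 → L=4 J1=3 J2=2
add link → L=5 J1=3 J2=2
P@4,1 dof=1 J1 → L=5 J1=4 J2=2
PS@2,4 dof=2 J2 → L=5 J1=4 J2=3
C@3,2 dof=2 J2 → L=5 J1=4 J2=4
PS@4,0 dof=2 J2 → L=5 J1=4 J2=5
M=3(L−1)−2J1−J2=3·4−2·4−5=-1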